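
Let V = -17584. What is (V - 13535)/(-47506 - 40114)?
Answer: 31119/87620 ≈ 0.35516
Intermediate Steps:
(V - 13535)/(-47506 - 40114) = (-17584 - 13535)/(-47506 - 40114) = -31119/(-87620) = -31119*(-1/87620) = 31119/87620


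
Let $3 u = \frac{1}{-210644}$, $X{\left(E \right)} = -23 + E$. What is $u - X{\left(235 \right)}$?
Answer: $- \frac{133969585}{631932} \approx -212.0$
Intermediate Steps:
$u = - \frac{1}{631932}$ ($u = \frac{1}{3 \left(-210644\right)} = \frac{1}{3} \left(- \frac{1}{210644}\right) = - \frac{1}{631932} \approx -1.5824 \cdot 10^{-6}$)
$u - X{\left(235 \right)} = - \frac{1}{631932} - \left(-23 + 235\right) = - \frac{1}{631932} - 212 = - \frac{133969585}{631932}$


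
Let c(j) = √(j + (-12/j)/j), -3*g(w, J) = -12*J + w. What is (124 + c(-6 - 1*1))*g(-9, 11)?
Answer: 5828 + 47*I*√355/7 ≈ 5828.0 + 126.51*I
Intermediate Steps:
g(w, J) = 4*J - w/3 (g(w, J) = -(-12*J + w)/3 = -(w - 12*J)/3 = 4*J - w/3)
c(j) = √(j - 12/j²)
(124 + c(-6 - 1*1))*g(-9, 11) = (124 + √((-6 - 1*1) - 12/(-6 - 1*1)²))*(4*11 - ⅓*(-9)) = (124 + √((-6 - 1) - 12/(-6 - 1)²))*(44 + 3) = (124 + √(-7 - 12/(-7)²))*47 = (124 + √(-7 - 12*1/49))*47 = (124 + √(-7 - 12/49))*47 = (124 + √(-355/49))*47 = (124 + I*√355/7)*47 = 5828 + 47*I*√355/7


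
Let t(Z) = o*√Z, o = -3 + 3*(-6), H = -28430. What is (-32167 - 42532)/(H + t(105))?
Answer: 424738514/161643719 - 1568679*√105/808218595 ≈ 2.6077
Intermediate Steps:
o = -21 (o = -3 - 18 = -21)
t(Z) = -21*√Z
(-32167 - 42532)/(H + t(105)) = (-32167 - 42532)/(-28430 - 21*√105) = -74699/(-28430 - 21*√105)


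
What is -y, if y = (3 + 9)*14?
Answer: -168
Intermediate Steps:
y = 168 (y = 12*14 = 168)
-y = -1*168 = -168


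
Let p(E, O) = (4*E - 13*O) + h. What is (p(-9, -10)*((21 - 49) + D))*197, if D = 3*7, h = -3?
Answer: -125489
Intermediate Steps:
p(E, O) = -3 - 13*O + 4*E (p(E, O) = (4*E - 13*O) - 3 = (-13*O + 4*E) - 3 = -3 - 13*O + 4*E)
D = 21
(p(-9, -10)*((21 - 49) + D))*197 = ((-3 - 13*(-10) + 4*(-9))*((21 - 49) + 21))*197 = ((-3 + 130 - 36)*(-28 + 21))*197 = (91*(-7))*197 = -637*197 = -125489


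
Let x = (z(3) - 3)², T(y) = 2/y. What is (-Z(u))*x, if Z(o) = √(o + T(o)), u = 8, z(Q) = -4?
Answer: -49*√33/2 ≈ -140.74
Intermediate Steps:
x = 49 (x = (-4 - 3)² = (-7)² = 49)
Z(o) = √(o + 2/o)
(-Z(u))*x = -√(8 + 2/8)*49 = -√(8 + 2*(⅛))*49 = -√(8 + ¼)*49 = -√(33/4)*49 = -√33/2*49 = -49*√33/2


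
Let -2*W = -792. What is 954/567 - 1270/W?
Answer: -2113/1386 ≈ -1.5245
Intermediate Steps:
W = 396 (W = -1/2*(-792) = 396)
954/567 - 1270/W = 954/567 - 1270/396 = 954*(1/567) - 1270*1/396 = 106/63 - 635/198 = -2113/1386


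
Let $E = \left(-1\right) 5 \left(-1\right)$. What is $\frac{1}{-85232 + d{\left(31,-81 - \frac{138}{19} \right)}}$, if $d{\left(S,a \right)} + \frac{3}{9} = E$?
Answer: $- \frac{3}{255682} \approx -1.1733 \cdot 10^{-5}$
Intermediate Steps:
$E = 5$ ($E = \left(-5\right) \left(-1\right) = 5$)
$d{\left(S,a \right)} = \frac{14}{3}$ ($d{\left(S,a \right)} = - \frac{1}{3} + 5 = \frac{14}{3}$)
$\frac{1}{-85232 + d{\left(31,-81 - \frac{138}{19} \right)}} = \frac{1}{-85232 + \frac{14}{3}} = \frac{1}{- \frac{255682}{3}} = - \frac{3}{255682}$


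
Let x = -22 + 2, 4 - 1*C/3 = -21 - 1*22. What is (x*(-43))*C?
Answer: 121260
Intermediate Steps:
C = 141 (C = 12 - 3*(-21 - 1*22) = 12 - 3*(-21 - 22) = 12 - 3*(-43) = 12 + 129 = 141)
x = -20
(x*(-43))*C = -20*(-43)*141 = 860*141 = 121260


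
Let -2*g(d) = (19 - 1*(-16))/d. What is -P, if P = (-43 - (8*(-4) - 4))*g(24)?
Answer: -245/48 ≈ -5.1042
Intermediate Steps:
g(d) = -35/(2*d) (g(d) = -(19 - 1*(-16))/(2*d) = -(19 + 16)/(2*d) = -35/(2*d))
P = 245/48 (P = (-43 - (8*(-4) - 4))*(-35/2/24) = (-43 - (-32 - 4))*(-35/2*1/24) = (-43 - 1*(-36))*(-35/48) = (-43 + 36)*(-35/48) = -7*(-35/48) = 245/48 ≈ 5.1042)
-P = -1*245/48 = -245/48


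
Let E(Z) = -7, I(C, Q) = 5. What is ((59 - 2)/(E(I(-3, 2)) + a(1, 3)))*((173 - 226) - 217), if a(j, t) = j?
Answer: 2565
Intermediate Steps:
((59 - 2)/(E(I(-3, 2)) + a(1, 3)))*((173 - 226) - 217) = ((59 - 2)/(-7 + 1))*((173 - 226) - 217) = (57/(-6))*(-53 - 217) = (57*(-1/6))*(-270) = -19/2*(-270) = 2565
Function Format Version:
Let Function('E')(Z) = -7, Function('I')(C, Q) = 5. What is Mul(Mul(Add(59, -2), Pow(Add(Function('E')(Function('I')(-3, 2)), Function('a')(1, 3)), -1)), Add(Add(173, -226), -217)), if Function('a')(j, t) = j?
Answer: 2565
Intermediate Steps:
Mul(Mul(Add(59, -2), Pow(Add(Function('E')(Function('I')(-3, 2)), Function('a')(1, 3)), -1)), Add(Add(173, -226), -217)) = Mul(Mul(Add(59, -2), Pow(Add(-7, 1), -1)), Add(Add(173, -226), -217)) = Mul(Mul(57, Pow(-6, -1)), Add(-53, -217)) = Mul(Mul(57, Rational(-1, 6)), -270) = Mul(Rational(-19, 2), -270) = 2565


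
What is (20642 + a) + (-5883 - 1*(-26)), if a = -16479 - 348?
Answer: -2042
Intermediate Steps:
a = -16827
(20642 + a) + (-5883 - 1*(-26)) = (20642 - 16827) + (-5883 - 1*(-26)) = 3815 + (-5883 + 26) = 3815 - 5857 = -2042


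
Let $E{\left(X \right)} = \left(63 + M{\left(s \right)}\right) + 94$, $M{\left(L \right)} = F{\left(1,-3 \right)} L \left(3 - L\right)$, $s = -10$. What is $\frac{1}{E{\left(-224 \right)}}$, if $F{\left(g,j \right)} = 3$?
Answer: $- \frac{1}{233} \approx -0.0042918$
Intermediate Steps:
$M{\left(L \right)} = 3 L \left(3 - L\right)$
$E{\left(X \right)} = -233$ ($E{\left(X \right)} = \left(63 + 3 \left(-10\right) \left(3 - -10\right)\right) + 94 = \left(63 + 3 \left(-10\right) \left(3 + 10\right)\right) + 94 = \left(63 + 3 \left(-10\right) 13\right) + 94 = \left(63 - 390\right) + 94 = -327 + 94 = -233$)
$\frac{1}{E{\left(-224 \right)}} = \frac{1}{-233} = - \frac{1}{233}$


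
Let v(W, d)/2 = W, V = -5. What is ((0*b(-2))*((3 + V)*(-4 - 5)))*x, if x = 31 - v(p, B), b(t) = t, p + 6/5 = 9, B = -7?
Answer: 0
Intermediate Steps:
p = 39/5 (p = -6/5 + 9 = 39/5 ≈ 7.8000)
v(W, d) = 2*W
x = 77/5 (x = 31 - 2*39/5 = 31 - 1*78/5 = 31 - 78/5 = 77/5 ≈ 15.400)
((0*b(-2))*((3 + V)*(-4 - 5)))*x = ((0*(-2))*((3 - 5)*(-4 - 5)))*(77/5) = (0*(-2*(-9)))*(77/5) = (0*18)*(77/5) = 0*(77/5) = 0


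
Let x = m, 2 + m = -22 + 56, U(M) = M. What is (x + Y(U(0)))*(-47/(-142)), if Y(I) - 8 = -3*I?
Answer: 940/71 ≈ 13.239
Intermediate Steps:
m = 32 (m = -2 + (-22 + 56) = -2 + 34 = 32)
x = 32
Y(I) = 8 - 3*I
(x + Y(U(0)))*(-47/(-142)) = (32 + (8 - 3*0))*(-47/(-142)) = (32 + (8 + 0))*(-47*(-1/142)) = (32 + 8)*(47/142) = 40*(47/142) = 940/71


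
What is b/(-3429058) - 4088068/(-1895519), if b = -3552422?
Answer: 10375952838481/3249922295551 ≈ 3.1927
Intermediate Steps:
b/(-3429058) - 4088068/(-1895519) = -3552422/(-3429058) - 4088068/(-1895519) = -3552422*(-1/3429058) - 4088068*(-1/1895519) = 1776211/1714529 + 4088068/1895519 = 10375952838481/3249922295551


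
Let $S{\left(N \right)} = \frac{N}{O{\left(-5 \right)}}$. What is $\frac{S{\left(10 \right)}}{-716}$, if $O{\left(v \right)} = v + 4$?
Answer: $\frac{5}{358} \approx 0.013966$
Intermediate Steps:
$O{\left(v \right)} = 4 + v$
$S{\left(N \right)} = - N$ ($S{\left(N \right)} = \frac{N}{4 - 5} = \frac{N}{-1} = N \left(-1\right) = - N$)
$\frac{S{\left(10 \right)}}{-716} = \frac{\left(-1\right) 10}{-716} = \left(-10\right) \left(- \frac{1}{716}\right) = \frac{5}{358}$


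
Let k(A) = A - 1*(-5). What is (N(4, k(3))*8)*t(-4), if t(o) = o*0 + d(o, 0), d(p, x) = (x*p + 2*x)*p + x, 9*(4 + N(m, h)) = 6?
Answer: 0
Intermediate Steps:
k(A) = 5 + A (k(A) = A + 5 = 5 + A)
N(m, h) = -10/3 (N(m, h) = -4 + (⅑)*6 = -4 + ⅔ = -10/3)
d(p, x) = x + p*(2*x + p*x) (d(p, x) = (p*x + 2*x)*p + x = (2*x + p*x)*p + x = p*(2*x + p*x) + x = x + p*(2*x + p*x))
t(o) = 0 (t(o) = o*0 + 0*(1 + o² + 2*o) = 0 + 0 = 0)
(N(4, k(3))*8)*t(-4) = -10/3*8*0 = -80/3*0 = 0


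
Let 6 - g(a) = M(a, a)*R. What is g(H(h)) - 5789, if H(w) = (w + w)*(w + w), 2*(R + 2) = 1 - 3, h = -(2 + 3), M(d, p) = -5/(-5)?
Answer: -5780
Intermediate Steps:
M(d, p) = 1 (M(d, p) = -5*(-⅕) = 1)
h = -5 (h = -1*5 = -5)
R = -3 (R = -2 + (1 - 3)/2 = -2 + (½)*(-2) = -2 - 1 = -3)
H(w) = 4*w² (H(w) = (2*w)*(2*w) = 4*w²)
g(a) = 9 (g(a) = 6 - (-3) = 6 - 1*(-3) = 6 + 3 = 9)
g(H(h)) - 5789 = 9 - 5789 = -5780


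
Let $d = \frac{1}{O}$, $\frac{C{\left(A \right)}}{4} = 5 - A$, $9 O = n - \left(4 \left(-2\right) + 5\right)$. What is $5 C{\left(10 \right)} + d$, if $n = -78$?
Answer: $- \frac{2503}{25} \approx -100.12$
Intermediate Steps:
$O = - \frac{25}{3}$ ($O = \frac{-78 - \left(4 \left(-2\right) + 5\right)}{9} = \frac{-78 - \left(-8 + 5\right)}{9} = \frac{-78 - -3}{9} = \frac{-78 + 3}{9} = \frac{1}{9} \left(-75\right) = - \frac{25}{3} \approx -8.3333$)
$C{\left(A \right)} = 20 - 4 A$ ($C{\left(A \right)} = 4 \left(5 - A\right) = 20 - 4 A$)
$d = - \frac{3}{25}$ ($d = \frac{1}{- \frac{25}{3}} = - \frac{3}{25} \approx -0.12$)
$5 C{\left(10 \right)} + d = 5 \left(20 - 40\right) - \frac{3}{25} = 5 \left(-20\right) - \frac{3}{25} = -100 - \frac{3}{25} = - \frac{2503}{25}$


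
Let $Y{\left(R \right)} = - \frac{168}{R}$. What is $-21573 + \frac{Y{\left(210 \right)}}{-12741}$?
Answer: $- \frac{1374307961}{63705} \approx -21573.0$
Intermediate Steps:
$-21573 + \frac{Y{\left(210 \right)}}{-12741} = -21573 + \frac{\left(-168\right) \frac{1}{210}}{-12741} = -21573 + \left(-168\right) \frac{1}{210} \left(- \frac{1}{12741}\right) = -21573 - - \frac{4}{63705} = -21573 + \frac{4}{63705} = - \frac{1374307961}{63705}$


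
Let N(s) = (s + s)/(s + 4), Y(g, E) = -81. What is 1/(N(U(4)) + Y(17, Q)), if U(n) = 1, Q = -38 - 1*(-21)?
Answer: -5/403 ≈ -0.012407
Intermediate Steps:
Q = -17 (Q = -38 + 21 = -17)
N(s) = 2*s/(4 + s) (N(s) = (2*s)/(4 + s) = 2*s/(4 + s))
1/(N(U(4)) + Y(17, Q)) = 1/(2*1/(4 + 1) - 81) = 1/(2*1/5 - 81) = 1/(2*1*(⅕) - 81) = 1/(⅖ - 81) = 1/(-403/5) = -5/403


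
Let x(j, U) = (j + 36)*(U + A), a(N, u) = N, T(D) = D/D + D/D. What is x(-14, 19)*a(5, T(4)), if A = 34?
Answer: 5830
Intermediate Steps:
T(D) = 2 (T(D) = 1 + 1 = 2)
x(j, U) = (34 + U)*(36 + j) (x(j, U) = (j + 36)*(U + 34) = (36 + j)*(34 + U) = (34 + U)*(36 + j))
x(-14, 19)*a(5, T(4)) = (1224 + 34*(-14) + 36*19 + 19*(-14))*5 = (1224 - 476 + 684 - 266)*5 = 1166*5 = 5830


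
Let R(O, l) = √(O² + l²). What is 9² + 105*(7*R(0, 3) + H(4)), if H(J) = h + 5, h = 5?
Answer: 3336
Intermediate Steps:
H(J) = 10 (H(J) = 5 + 5 = 10)
9² + 105*(7*R(0, 3) + H(4)) = 9² + 105*(7*√(0² + 3²) + 10) = 81 + 105*(7*√(0 + 9) + 10) = 81 + 105*(7*√9 + 10) = 81 + 105*(7*3 + 10) = 81 + 105*(21 + 10) = 81 + 105*31 = 81 + 3255 = 3336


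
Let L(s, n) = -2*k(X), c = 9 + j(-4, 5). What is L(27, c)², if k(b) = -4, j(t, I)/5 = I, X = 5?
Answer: 64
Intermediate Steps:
j(t, I) = 5*I
c = 34 (c = 9 + 5*5 = 9 + 25 = 34)
L(s, n) = 8 (L(s, n) = -2*(-4) = 8)
L(27, c)² = 8² = 64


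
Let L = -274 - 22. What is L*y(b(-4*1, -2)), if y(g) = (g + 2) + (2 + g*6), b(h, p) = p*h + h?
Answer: -9472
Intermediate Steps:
L = -296
b(h, p) = h + h*p (b(h, p) = h*p + h = h + h*p)
y(g) = 4 + 7*g (y(g) = (2 + g) + (2 + 6*g) = 4 + 7*g)
L*y(b(-4*1, -2)) = -296*(4 + 7*((-4*1)*(1 - 2))) = -296*(4 + 7*(-4*(-1))) = -296*(4 + 7*4) = -296*(4 + 28) = -296*32 = -9472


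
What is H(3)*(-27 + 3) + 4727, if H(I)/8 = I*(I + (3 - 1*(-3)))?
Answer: -457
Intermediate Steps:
H(I) = 8*I*(6 + I) (H(I) = 8*(I*(I + (3 - 1*(-3)))) = 8*(I*(I + (3 + 3))) = 8*(I*(I + 6)) = 8*(I*(6 + I)) = 8*I*(6 + I))
H(3)*(-27 + 3) + 4727 = (8*3*(6 + 3))*(-27 + 3) + 4727 = (8*3*9)*(-24) + 4727 = 216*(-24) + 4727 = -5184 + 4727 = -457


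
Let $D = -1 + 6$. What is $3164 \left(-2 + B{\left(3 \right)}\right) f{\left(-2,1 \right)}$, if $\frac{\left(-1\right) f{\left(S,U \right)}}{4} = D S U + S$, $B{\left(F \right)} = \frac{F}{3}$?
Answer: $-151872$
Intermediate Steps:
$B{\left(F \right)} = \frac{F}{3}$ ($B{\left(F \right)} = F \frac{1}{3} = \frac{F}{3}$)
$D = 5$
$f{\left(S,U \right)} = - 4 S - 20 S U$ ($f{\left(S,U \right)} = - 4 \left(5 S U + S\right) = - 4 \left(S + 5 S U\right) = - 4 S - 20 S U$)
$3164 \left(-2 + B{\left(3 \right)}\right) f{\left(-2,1 \right)} = 3164 \left(-2 + \frac{1}{3} \cdot 3\right) \left(\left(-4\right) \left(-2\right) \left(1 + 5 \cdot 1\right)\right) = 3164 \left(-2 + 1\right) \left(\left(-4\right) \left(-2\right) \left(1 + 5\right)\right) = 3164 \left(- \left(-4\right) \left(-2\right) 6\right) = 3164 \left(\left(-1\right) 48\right) = 3164 \left(-48\right) = -151872$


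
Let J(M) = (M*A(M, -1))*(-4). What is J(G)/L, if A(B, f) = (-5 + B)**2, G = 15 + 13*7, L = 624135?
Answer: -4325224/624135 ≈ -6.9299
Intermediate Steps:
G = 106 (G = 15 + 91 = 106)
J(M) = -4*M*(-5 + M)**2 (J(M) = (M*(-5 + M)**2)*(-4) = -4*M*(-5 + M)**2)
J(G)/L = -4*106*(-5 + 106)**2/624135 = -4*106*101**2*(1/624135) = -4*106*10201*(1/624135) = -4325224*1/624135 = -4325224/624135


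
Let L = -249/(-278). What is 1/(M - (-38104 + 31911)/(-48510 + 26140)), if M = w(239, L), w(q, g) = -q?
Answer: -22370/5352623 ≈ -0.0041793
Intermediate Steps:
L = 249/278 (L = -249*(-1/278) = 249/278 ≈ 0.89568)
M = -239 (M = -1*239 = -239)
1/(M - (-38104 + 31911)/(-48510 + 26140)) = 1/(-239 - (-38104 + 31911)/(-48510 + 26140)) = 1/(-239 - (-6193)/(-22370)) = 1/(-239 - (-6193)*(-1)/22370) = 1/(-239 - 1*6193/22370) = 1/(-239 - 6193/22370) = 1/(-5352623/22370) = -22370/5352623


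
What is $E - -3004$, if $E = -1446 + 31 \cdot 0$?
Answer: $1558$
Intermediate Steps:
$E = -1446$ ($E = -1446 + 0 = -1446$)
$E - -3004 = -1446 - -3004 = -1446 + 3004 = 1558$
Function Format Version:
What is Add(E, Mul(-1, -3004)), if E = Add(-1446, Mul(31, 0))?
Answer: 1558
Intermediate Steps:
E = -1446 (E = Add(-1446, 0) = -1446)
Add(E, Mul(-1, -3004)) = Add(-1446, Mul(-1, -3004)) = Add(-1446, 3004) = 1558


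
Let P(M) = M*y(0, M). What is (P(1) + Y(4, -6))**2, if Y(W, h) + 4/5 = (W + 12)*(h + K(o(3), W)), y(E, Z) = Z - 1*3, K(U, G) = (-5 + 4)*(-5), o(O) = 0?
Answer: 8836/25 ≈ 353.44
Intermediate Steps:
K(U, G) = 5 (K(U, G) = -1*(-5) = 5)
y(E, Z) = -3 + Z (y(E, Z) = Z - 3 = -3 + Z)
Y(W, h) = -4/5 + (5 + h)*(12 + W) (Y(W, h) = -4/5 + (W + 12)*(h + 5) = -4/5 + (12 + W)*(5 + h) = -4/5 + (5 + h)*(12 + W))
P(M) = M*(-3 + M)
(P(1) + Y(4, -6))**2 = (1*(-3 + 1) + (296/5 + 5*4 + 12*(-6) + 4*(-6)))**2 = (1*(-2) + (296/5 + 20 - 72 - 24))**2 = (-2 - 84/5)**2 = (-94/5)**2 = 8836/25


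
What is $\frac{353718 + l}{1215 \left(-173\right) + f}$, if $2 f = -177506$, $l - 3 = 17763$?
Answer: $- \frac{92871}{74737} \approx -1.2426$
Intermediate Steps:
$l = 17766$ ($l = 3 + 17763 = 17766$)
$f = -88753$ ($f = \frac{1}{2} \left(-177506\right) = -88753$)
$\frac{353718 + l}{1215 \left(-173\right) + f} = \frac{353718 + 17766}{1215 \left(-173\right) - 88753} = \frac{371484}{-210195 - 88753} = \frac{371484}{-298948} = 371484 \left(- \frac{1}{298948}\right) = - \frac{92871}{74737}$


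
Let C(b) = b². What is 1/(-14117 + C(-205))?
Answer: 1/27908 ≈ 3.5832e-5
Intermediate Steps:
1/(-14117 + C(-205)) = 1/(-14117 + (-205)²) = 1/(-14117 + 42025) = 1/27908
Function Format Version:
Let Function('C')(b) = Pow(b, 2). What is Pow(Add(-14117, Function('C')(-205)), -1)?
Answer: Rational(1, 27908) ≈ 3.5832e-5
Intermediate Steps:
Pow(Add(-14117, Function('C')(-205)), -1) = Pow(Add(-14117, Pow(-205, 2)), -1) = Pow(Add(-14117, 42025), -1) = Pow(27908, -1) = Rational(1, 27908)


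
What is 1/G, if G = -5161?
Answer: -1/5161 ≈ -0.00019376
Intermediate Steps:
1/G = 1/(-5161) = -1/5161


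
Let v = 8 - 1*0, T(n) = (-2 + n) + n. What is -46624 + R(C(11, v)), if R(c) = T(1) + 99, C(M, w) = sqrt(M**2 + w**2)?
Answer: -46525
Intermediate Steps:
T(n) = -2 + 2*n
v = 8 (v = 8 + 0 = 8)
R(c) = 99 (R(c) = (-2 + 2*1) + 99 = (-2 + 2) + 99 = 0 + 99 = 99)
-46624 + R(C(11, v)) = -46624 + 99 = -46525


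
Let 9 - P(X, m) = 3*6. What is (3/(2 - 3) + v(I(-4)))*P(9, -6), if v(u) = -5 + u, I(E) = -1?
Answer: 81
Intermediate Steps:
P(X, m) = -9 (P(X, m) = 9 - 3*6 = 9 - 1*18 = 9 - 18 = -9)
(3/(2 - 3) + v(I(-4)))*P(9, -6) = (3/(2 - 3) + (-5 - 1))*(-9) = (3/(-1) - 6)*(-9) = (-1*3 - 6)*(-9) = (-3 - 6)*(-9) = -9*(-9) = 81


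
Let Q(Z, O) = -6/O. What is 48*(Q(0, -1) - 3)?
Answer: 144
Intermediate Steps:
48*(Q(0, -1) - 3) = 48*(-6/(-1) - 3) = 48*(-6*(-1) - 3) = 48*(6 - 3) = 48*3 = 144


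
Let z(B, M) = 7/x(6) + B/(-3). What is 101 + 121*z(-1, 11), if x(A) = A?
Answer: 565/2 ≈ 282.50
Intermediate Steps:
z(B, M) = 7/6 - B/3 (z(B, M) = 7/6 + B/(-3) = 7*(⅙) + B*(-⅓) = 7/6 - B/3)
101 + 121*z(-1, 11) = 101 + 121*(7/6 - ⅓*(-1)) = 101 + 121*(7/6 + ⅓) = 101 + 121*(3/2) = 101 + 363/2 = 565/2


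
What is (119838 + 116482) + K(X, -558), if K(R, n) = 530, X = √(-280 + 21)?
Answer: 236850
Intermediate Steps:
X = I*√259 (X = √(-259) = I*√259 ≈ 16.093*I)
(119838 + 116482) + K(X, -558) = (119838 + 116482) + 530 = 236320 + 530 = 236850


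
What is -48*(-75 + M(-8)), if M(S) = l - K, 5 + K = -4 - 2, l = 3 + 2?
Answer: 2832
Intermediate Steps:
l = 5
K = -11 (K = -5 + (-4 - 2) = -5 - 6 = -11)
M(S) = 16 (M(S) = 5 - 1*(-11) = 5 + 11 = 16)
-48*(-75 + M(-8)) = -48*(-75 + 16) = -48*(-59) = 2832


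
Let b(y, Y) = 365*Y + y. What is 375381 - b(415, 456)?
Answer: 208526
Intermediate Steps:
b(y, Y) = y + 365*Y
375381 - b(415, 456) = 375381 - (415 + 365*456) = 375381 - (415 + 166440) = 375381 - 1*166855 = 375381 - 166855 = 208526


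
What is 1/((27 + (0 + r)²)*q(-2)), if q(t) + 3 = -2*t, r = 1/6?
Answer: 36/973 ≈ 0.036999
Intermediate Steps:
r = ⅙ ≈ 0.16667
q(t) = -3 - 2*t
1/((27 + (0 + r)²)*q(-2)) = 1/((27 + (0 + ⅙)²)*(-3 - 2*(-2))) = 1/((27 + (⅙)²)*(-3 + 4)) = 1/((27 + 1/36)*1) = 1/((973/36)*1) = 1/(973/36) = 36/973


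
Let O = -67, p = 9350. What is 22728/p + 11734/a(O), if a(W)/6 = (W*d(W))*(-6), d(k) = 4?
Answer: 82248161/22552200 ≈ 3.6470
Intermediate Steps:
a(W) = -144*W (a(W) = 6*((W*4)*(-6)) = 6*((4*W)*(-6)) = 6*(-24*W) = -144*W)
22728/p + 11734/a(O) = 22728/9350 + 11734/((-144*(-67))) = 22728*(1/9350) + 11734/9648 = 11364/4675 + 11734*(1/9648) = 11364/4675 + 5867/4824 = 82248161/22552200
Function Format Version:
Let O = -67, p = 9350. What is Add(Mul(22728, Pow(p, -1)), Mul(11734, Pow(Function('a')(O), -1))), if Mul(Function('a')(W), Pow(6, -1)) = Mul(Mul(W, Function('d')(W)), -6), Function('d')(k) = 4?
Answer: Rational(82248161, 22552200) ≈ 3.6470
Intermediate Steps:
Function('a')(W) = Mul(-144, W) (Function('a')(W) = Mul(6, Mul(Mul(W, 4), -6)) = Mul(6, Mul(Mul(4, W), -6)) = Mul(6, Mul(-24, W)) = Mul(-144, W))
Add(Mul(22728, Pow(p, -1)), Mul(11734, Pow(Function('a')(O), -1))) = Add(Mul(22728, Pow(9350, -1)), Mul(11734, Pow(Mul(-144, -67), -1))) = Add(Mul(22728, Rational(1, 9350)), Mul(11734, Pow(9648, -1))) = Add(Rational(11364, 4675), Mul(11734, Rational(1, 9648))) = Add(Rational(11364, 4675), Rational(5867, 4824)) = Rational(82248161, 22552200)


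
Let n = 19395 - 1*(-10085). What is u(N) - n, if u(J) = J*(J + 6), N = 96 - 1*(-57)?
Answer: -5153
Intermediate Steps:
n = 29480 (n = 19395 + 10085 = 29480)
N = 153 (N = 96 + 57 = 153)
u(J) = J*(6 + J)
u(N) - n = 153*(6 + 153) - 1*29480 = 153*159 - 29480 = 24327 - 29480 = -5153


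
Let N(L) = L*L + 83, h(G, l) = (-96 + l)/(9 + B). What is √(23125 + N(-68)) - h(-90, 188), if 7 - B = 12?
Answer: -23 + 14*√142 ≈ 143.83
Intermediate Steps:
B = -5 (B = 7 - 1*12 = 7 - 12 = -5)
h(G, l) = -24 + l/4 (h(G, l) = (-96 + l)/(9 - 5) = (-96 + l)/4 = (-96 + l)*(¼) = -24 + l/4)
N(L) = 83 + L² (N(L) = L² + 83 = 83 + L²)
√(23125 + N(-68)) - h(-90, 188) = √(23125 + (83 + (-68)²)) - (-24 + (¼)*188) = √(23125 + (83 + 4624)) - (-24 + 47) = √(23125 + 4707) - 1*23 = √27832 - 23 = 14*√142 - 23 = -23 + 14*√142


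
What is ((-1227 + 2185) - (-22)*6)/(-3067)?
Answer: -1090/3067 ≈ -0.35540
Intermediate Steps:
((-1227 + 2185) - (-22)*6)/(-3067) = (958 - 1*(-132))*(-1/3067) = (958 + 132)*(-1/3067) = 1090*(-1/3067) = -1090/3067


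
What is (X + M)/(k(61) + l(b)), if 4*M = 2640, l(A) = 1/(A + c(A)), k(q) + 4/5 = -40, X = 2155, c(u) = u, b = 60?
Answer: -67560/979 ≈ -69.009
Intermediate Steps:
k(q) = -204/5 (k(q) = -4/5 - 40 = -204/5)
l(A) = 1/(2*A) (l(A) = 1/(A + A) = 1/(2*A))
M = 660 (M = (1/4)*2640 = 660)
(X + M)/(k(61) + l(b)) = (2155 + 660)/(-204/5 + (1/2)/60) = 2815/(-204/5 + (1/2)*(1/60)) = 2815/(-204/5 + 1/120) = 2815/(-979/24) = 2815*(-24/979) = -67560/979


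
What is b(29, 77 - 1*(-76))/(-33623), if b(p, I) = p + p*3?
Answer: -116/33623 ≈ -0.0034500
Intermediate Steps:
b(p, I) = 4*p (b(p, I) = p + 3*p = 4*p)
b(29, 77 - 1*(-76))/(-33623) = (4*29)/(-33623) = 116*(-1/33623) = -116/33623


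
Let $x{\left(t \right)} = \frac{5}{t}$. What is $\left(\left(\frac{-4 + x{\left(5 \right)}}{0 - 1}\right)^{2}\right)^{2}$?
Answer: $81$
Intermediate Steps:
$\left(\left(\frac{-4 + x{\left(5 \right)}}{0 - 1}\right)^{2}\right)^{2} = \left(\left(\frac{-4 + \frac{5}{5}}{0 - 1}\right)^{2}\right)^{2} = \left(\left(\frac{-4 + 5 \cdot \frac{1}{5}}{-1}\right)^{2}\right)^{2} = \left(\left(- (-4 + 1)\right)^{2}\right)^{2} = \left(\left(\left(-1\right) \left(-3\right)\right)^{2}\right)^{2} = \left(3^{2}\right)^{2} = 9^{2} = 81$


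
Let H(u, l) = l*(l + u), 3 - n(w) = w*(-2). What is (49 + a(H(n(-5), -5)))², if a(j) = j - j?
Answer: 2401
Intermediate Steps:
n(w) = 3 + 2*w (n(w) = 3 - w*(-2) = 3 - (-2)*w = 3 + 2*w)
a(j) = 0
(49 + a(H(n(-5), -5)))² = (49 + 0)² = 49² = 2401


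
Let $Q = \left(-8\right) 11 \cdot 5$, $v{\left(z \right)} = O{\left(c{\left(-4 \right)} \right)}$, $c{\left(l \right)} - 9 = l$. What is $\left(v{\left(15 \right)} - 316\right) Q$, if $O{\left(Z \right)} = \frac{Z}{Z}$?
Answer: $138600$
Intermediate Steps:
$c{\left(l \right)} = 9 + l$
$O{\left(Z \right)} = 1$
$v{\left(z \right)} = 1$
$Q = -440$ ($Q = \left(-88\right) 5 = -440$)
$\left(v{\left(15 \right)} - 316\right) Q = \left(1 - 316\right) \left(-440\right) = \left(-315\right) \left(-440\right) = 138600$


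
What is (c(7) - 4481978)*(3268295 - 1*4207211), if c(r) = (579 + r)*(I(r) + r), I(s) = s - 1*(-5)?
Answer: 4197746965104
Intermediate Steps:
I(s) = 5 + s (I(s) = s + 5 = 5 + s)
c(r) = (5 + 2*r)*(579 + r) (c(r) = (579 + r)*((5 + r) + r) = (579 + r)*(5 + 2*r) = (5 + 2*r)*(579 + r))
(c(7) - 4481978)*(3268295 - 1*4207211) = ((2895 + 2*7² + 1163*7) - 4481978)*(3268295 - 1*4207211) = ((2895 + 2*49 + 8141) - 4481978)*(3268295 - 4207211) = ((2895 + 98 + 8141) - 4481978)*(-938916) = (11134 - 4481978)*(-938916) = -4470844*(-938916) = 4197746965104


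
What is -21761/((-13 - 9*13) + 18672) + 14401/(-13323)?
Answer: -556945145/247035066 ≈ -2.2545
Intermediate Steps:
-21761/((-13 - 9*13) + 18672) + 14401/(-13323) = -21761/((-13 - 117) + 18672) + 14401*(-1/13323) = -21761/(-130 + 18672) - 14401/13323 = -21761/18542 - 14401/13323 = -556945145/247035066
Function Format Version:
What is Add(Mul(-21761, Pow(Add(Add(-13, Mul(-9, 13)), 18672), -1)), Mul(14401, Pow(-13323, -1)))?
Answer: Rational(-556945145, 247035066) ≈ -2.2545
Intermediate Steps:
Add(Mul(-21761, Pow(Add(Add(-13, Mul(-9, 13)), 18672), -1)), Mul(14401, Pow(-13323, -1))) = Add(Mul(-21761, Pow(Add(Add(-13, -117), 18672), -1)), Mul(14401, Rational(-1, 13323))) = Add(Mul(-21761, Pow(Add(-130, 18672), -1)), Rational(-14401, 13323)) = Add(Mul(-21761, Pow(18542, -1)), Rational(-14401, 13323)) = Add(Mul(-21761, Rational(1, 18542)), Rational(-14401, 13323)) = Add(Rational(-21761, 18542), Rational(-14401, 13323)) = Rational(-556945145, 247035066)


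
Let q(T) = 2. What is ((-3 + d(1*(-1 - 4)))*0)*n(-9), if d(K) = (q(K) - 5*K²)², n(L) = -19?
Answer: 0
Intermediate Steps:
d(K) = (2 - 5*K²)²
((-3 + d(1*(-1 - 4)))*0)*n(-9) = ((-3 + (-2 + 5*(1*(-1 - 4))²)²)*0)*(-19) = ((-3 + (-2 + 5*(1*(-5))²)²)*0)*(-19) = ((-3 + (-2 + 5*(-5)²)²)*0)*(-19) = ((-3 + (-2 + 5*25)²)*0)*(-19) = ((-3 + (-2 + 125)²)*0)*(-19) = ((-3 + 123²)*0)*(-19) = ((-3 + 15129)*0)*(-19) = (15126*0)*(-19) = 0*(-19) = 0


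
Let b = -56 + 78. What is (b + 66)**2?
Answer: 7744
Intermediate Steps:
b = 22
(b + 66)**2 = (22 + 66)**2 = 88**2 = 7744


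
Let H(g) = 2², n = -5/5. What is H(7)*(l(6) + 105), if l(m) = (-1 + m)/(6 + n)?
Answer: 424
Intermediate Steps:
n = -1 (n = -5*⅕ = -1)
H(g) = 4
l(m) = -⅕ + m/5 (l(m) = (-1 + m)/(6 - 1) = (-1 + m)/5 = (-1 + m)*(⅕) = -⅕ + m/5)
H(7)*(l(6) + 105) = 4*((-⅕ + (⅕)*6) + 105) = 4*((-⅕ + 6/5) + 105) = 4*(1 + 105) = 4*106 = 424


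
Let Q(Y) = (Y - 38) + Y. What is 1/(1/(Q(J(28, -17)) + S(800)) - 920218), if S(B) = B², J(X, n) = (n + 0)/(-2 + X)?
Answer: -8319489/7655743528589 ≈ -1.0867e-6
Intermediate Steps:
J(X, n) = n/(-2 + X)
Q(Y) = -38 + 2*Y (Q(Y) = (-38 + Y) + Y = -38 + 2*Y)
1/(1/(Q(J(28, -17)) + S(800)) - 920218) = 1/(1/((-38 + 2*(-17/(-2 + 28))) + 800²) - 920218) = 1/(1/((-38 + 2*(-17/26)) + 640000) - 920218) = 1/(1/((-38 - 17/13) + 640000) - 920218) = 1/(1/(-511/13 + 640000) - 920218) = 1/(1/(8319489/13) - 920218) = 1/(13/8319489 - 920218) = 1/(-7655743528589/8319489) = -8319489/7655743528589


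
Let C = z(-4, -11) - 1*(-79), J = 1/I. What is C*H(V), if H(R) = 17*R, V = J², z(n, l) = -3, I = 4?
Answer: 323/4 ≈ 80.750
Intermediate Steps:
J = ¼ (J = 1/4 = ¼ ≈ 0.25000)
V = 1/16 (V = (¼)² = 1/16 ≈ 0.062500)
C = 76 (C = -3 - 1*(-79) = -3 + 79 = 76)
C*H(V) = 76*(17*(1/16)) = 76*(17/16) = 323/4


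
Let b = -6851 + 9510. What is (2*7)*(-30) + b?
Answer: 2239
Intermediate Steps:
b = 2659
(2*7)*(-30) + b = (2*7)*(-30) + 2659 = 14*(-30) + 2659 = -420 + 2659 = 2239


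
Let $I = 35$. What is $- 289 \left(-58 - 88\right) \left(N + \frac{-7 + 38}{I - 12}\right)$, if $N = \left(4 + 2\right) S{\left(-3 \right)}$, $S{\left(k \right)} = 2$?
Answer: $\frac{12953558}{23} \approx 5.632 \cdot 10^{5}$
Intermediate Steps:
$N = 12$ ($N = \left(4 + 2\right) 2 = 6 \cdot 2 = 12$)
$- 289 \left(-58 - 88\right) \left(N + \frac{-7 + 38}{I - 12}\right) = - 289 \left(-58 - 88\right) \left(12 + \frac{-7 + 38}{35 - 12}\right) = - 289 \left(- 146 \left(12 + \frac{31}{23}\right)\right) = - 289 \left(\left(-146\right) \frac{307}{23}\right) = \left(-289\right) \left(- \frac{44822}{23}\right) = \frac{12953558}{23}$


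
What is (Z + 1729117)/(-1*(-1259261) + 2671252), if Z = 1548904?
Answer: 3278021/3930513 ≈ 0.83399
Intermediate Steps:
(Z + 1729117)/(-1*(-1259261) + 2671252) = (1548904 + 1729117)/(-1*(-1259261) + 2671252) = 3278021/(1259261 + 2671252) = 3278021/3930513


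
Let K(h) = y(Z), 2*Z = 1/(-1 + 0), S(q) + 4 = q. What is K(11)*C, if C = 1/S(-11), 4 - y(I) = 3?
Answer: -1/15 ≈ -0.066667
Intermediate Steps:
S(q) = -4 + q
Z = -½ (Z = 1/(2*(-1 + 0)) = (½)/(-1) = (½)*(-1) = -½ ≈ -0.50000)
y(I) = 1 (y(I) = 4 - 1*3 = 4 - 3 = 1)
C = -1/15 (C = 1/(-4 - 11) = 1/(-15) = -1/15 ≈ -0.066667)
K(h) = 1
K(11)*C = 1*(-1/15) = -1/15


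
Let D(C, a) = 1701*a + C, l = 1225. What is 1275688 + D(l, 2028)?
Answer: 4726541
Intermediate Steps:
D(C, a) = C + 1701*a
1275688 + D(l, 2028) = 1275688 + (1225 + 1701*2028) = 1275688 + (1225 + 3449628) = 1275688 + 3450853 = 4726541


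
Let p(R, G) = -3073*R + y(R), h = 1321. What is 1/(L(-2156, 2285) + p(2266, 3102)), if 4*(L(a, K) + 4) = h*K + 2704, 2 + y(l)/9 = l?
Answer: -4/24750995 ≈ -1.6161e-7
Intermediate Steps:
y(l) = -18 + 9*l
p(R, G) = -18 - 3064*R (p(R, G) = -3073*R + (-18 + 9*R) = -18 - 3064*R)
L(a, K) = 672 + 1321*K/4 (L(a, K) = -4 + (1321*K + 2704)/4 = -4 + (2704 + 1321*K)/4 = -4 + (676 + 1321*K/4) = 672 + 1321*K/4)
1/(L(-2156, 2285) + p(2266, 3102)) = 1/((672 + (1321/4)*2285) + (-18 - 3064*2266)) = 1/((672 + 3018485/4) + (-18 - 6943024)) = 1/(3021173/4 - 6943042) = 1/(-24750995/4) = -4/24750995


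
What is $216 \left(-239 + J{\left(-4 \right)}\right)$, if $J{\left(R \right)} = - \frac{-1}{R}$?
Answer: $-51678$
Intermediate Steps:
$J{\left(R \right)} = \frac{1}{R}$
$216 \left(-239 + J{\left(-4 \right)}\right) = 216 \left(-239 + \frac{1}{-4}\right) = 216 \left(-239 - \frac{1}{4}\right) = 216 \left(- \frac{957}{4}\right) = -51678$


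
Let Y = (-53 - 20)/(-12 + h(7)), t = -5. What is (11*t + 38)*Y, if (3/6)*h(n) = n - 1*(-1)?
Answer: 1241/4 ≈ 310.25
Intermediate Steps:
h(n) = 2 + 2*n (h(n) = 2*(n - 1*(-1)) = 2*(n + 1) = 2*(1 + n) = 2 + 2*n)
Y = -73/4 (Y = (-53 - 20)/(-12 + (2 + 2*7)) = -73/(-12 + (2 + 14)) = -73/(-12 + 16) = -73/4 ≈ -18.250)
(11*t + 38)*Y = (11*(-5) + 38)*(-73/4) = (-55 + 38)*(-73/4) = -17*(-73/4) = 1241/4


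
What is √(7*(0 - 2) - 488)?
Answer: I*√502 ≈ 22.405*I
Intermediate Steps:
√(7*(0 - 2) - 488) = √(7*(-2) - 488) = √(-14 - 488) = √(-502) = I*√502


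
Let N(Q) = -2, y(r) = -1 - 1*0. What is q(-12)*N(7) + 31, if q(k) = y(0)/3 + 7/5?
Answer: 433/15 ≈ 28.867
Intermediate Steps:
y(r) = -1 (y(r) = -1 + 0 = -1)
q(k) = 16/15 (q(k) = -1/3 + 7/5 = -1*⅓ + 7*(⅕) = -⅓ + 7/5 = 16/15)
q(-12)*N(7) + 31 = (16/15)*(-2) + 31 = -32/15 + 31 = 433/15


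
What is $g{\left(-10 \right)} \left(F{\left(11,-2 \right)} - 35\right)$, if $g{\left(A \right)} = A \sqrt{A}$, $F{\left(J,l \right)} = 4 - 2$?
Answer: $330 i \sqrt{10} \approx 1043.6 i$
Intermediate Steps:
$F{\left(J,l \right)} = 2$
$g{\left(A \right)} = A^{\frac{3}{2}}$
$g{\left(-10 \right)} \left(F{\left(11,-2 \right)} - 35\right) = \left(-10\right)^{\frac{3}{2}} \left(2 - 35\right) = - 10 i \sqrt{10} \left(-33\right) = 330 i \sqrt{10}$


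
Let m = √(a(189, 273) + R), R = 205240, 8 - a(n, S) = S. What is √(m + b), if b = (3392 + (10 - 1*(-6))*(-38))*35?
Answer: √(97440 + 15*√911) ≈ 312.88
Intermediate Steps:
a(n, S) = 8 - S
m = 15*√911 (m = √((8 - 1*273) + 205240) = √((8 - 273) + 205240) = √(-265 + 205240) = √204975 = 15*√911 ≈ 452.74)
b = 97440 (b = (3392 + (10 + 6)*(-38))*35 = (3392 + 16*(-38))*35 = (3392 - 608)*35 = 2784*35 = 97440)
√(m + b) = √(15*√911 + 97440) = √(97440 + 15*√911)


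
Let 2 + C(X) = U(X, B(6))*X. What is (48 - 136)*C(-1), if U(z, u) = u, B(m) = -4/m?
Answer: 352/3 ≈ 117.33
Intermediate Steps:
C(X) = -2 - 2*X/3 (C(X) = -2 + (-4/6)*X = -2 + (-4*⅙)*X = -2 - 2*X/3)
(48 - 136)*C(-1) = (48 - 136)*(-2 - ⅔*(-1)) = -88*(-2 + ⅔) = -88*(-4/3) = 352/3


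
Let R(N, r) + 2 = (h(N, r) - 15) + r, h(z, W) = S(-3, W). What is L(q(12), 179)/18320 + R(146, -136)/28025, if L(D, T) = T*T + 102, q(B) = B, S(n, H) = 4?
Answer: 179615579/102683600 ≈ 1.7492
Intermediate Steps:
h(z, W) = 4
R(N, r) = -13 + r (R(N, r) = -2 + ((4 - 15) + r) = -2 + (-11 + r) = -13 + r)
L(D, T) = 102 + T² (L(D, T) = T² + 102 = 102 + T²)
L(q(12), 179)/18320 + R(146, -136)/28025 = (102 + 179²)/18320 + (-13 - 136)/28025 = (102 + 32041)*(1/18320) - 149*1/28025 = 32143*(1/18320) - 149/28025 = 32143/18320 - 149/28025 = 179615579/102683600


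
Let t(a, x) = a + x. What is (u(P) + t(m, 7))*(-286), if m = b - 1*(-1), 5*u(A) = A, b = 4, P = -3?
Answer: -16302/5 ≈ -3260.4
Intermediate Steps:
u(A) = A/5
m = 5 (m = 4 - 1*(-1) = 4 + 1 = 5)
(u(P) + t(m, 7))*(-286) = ((1/5)*(-3) + (5 + 7))*(-286) = (-3/5 + 12)*(-286) = (57/5)*(-286) = -16302/5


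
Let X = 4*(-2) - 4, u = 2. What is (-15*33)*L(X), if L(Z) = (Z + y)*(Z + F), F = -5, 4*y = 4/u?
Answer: -193545/2 ≈ -96773.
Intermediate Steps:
X = -12 (X = -8 - 4 = -12)
y = ½ (y = (4/2)/4 = (4*(½))/4 = (¼)*2 = ½ ≈ 0.50000)
L(Z) = (½ + Z)*(-5 + Z) (L(Z) = (Z + ½)*(Z - 5) = (½ + Z)*(-5 + Z))
(-15*33)*L(X) = (-15*33)*(-5/2 + (-12)² - 9/2*(-12)) = -495*(-5/2 + 144 + 54) = -495*391/2 = -193545/2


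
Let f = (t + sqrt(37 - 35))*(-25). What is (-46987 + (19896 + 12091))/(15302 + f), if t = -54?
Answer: -124890000/138643927 - 187500*sqrt(2)/138643927 ≈ -0.90271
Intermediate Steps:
f = 1350 - 25*sqrt(2) (f = (-54 + sqrt(37 - 35))*(-25) = (-54 + sqrt(2))*(-25) = 1350 - 25*sqrt(2) ≈ 1314.6)
(-46987 + (19896 + 12091))/(15302 + f) = (-46987 + (19896 + 12091))/(15302 + (1350 - 25*sqrt(2))) = (-46987 + 31987)/(16652 - 25*sqrt(2)) = -15000/(16652 - 25*sqrt(2))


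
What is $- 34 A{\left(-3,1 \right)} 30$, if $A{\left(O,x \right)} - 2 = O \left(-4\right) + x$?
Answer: $-15300$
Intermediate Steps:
$A{\left(O,x \right)} = 2 + x - 4 O$ ($A{\left(O,x \right)} = 2 + \left(O \left(-4\right) + x\right) = 2 - \left(- x + 4 O\right) = 2 + x - 4 O$)
$- 34 A{\left(-3,1 \right)} 30 = - 34 \left(2 + 1 - -12\right) 30 = - 34 \left(2 + 1 + 12\right) 30 = \left(-34\right) 15 \cdot 30 = \left(-510\right) 30 = -15300$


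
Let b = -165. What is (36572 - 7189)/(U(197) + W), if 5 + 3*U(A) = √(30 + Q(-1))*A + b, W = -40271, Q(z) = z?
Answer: -10664530467/14635760828 - 17365353*√29/14635760828 ≈ -0.73505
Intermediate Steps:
U(A) = -170/3 + A*√29/3 (U(A) = -5/3 + (√(30 - 1)*A - 165)/3 = -5/3 + (√29*A - 165)/3 = -5/3 + (A*√29 - 165)/3 = -5/3 + (-165 + A*√29)/3 = -5/3 + (-55 + A*√29/3) = -170/3 + A*√29/3)
(36572 - 7189)/(U(197) + W) = (36572 - 7189)/((-170/3 + (⅓)*197*√29) - 40271) = 29383/((-170/3 + 197*√29/3) - 40271) = 29383/(-120983/3 + 197*√29/3)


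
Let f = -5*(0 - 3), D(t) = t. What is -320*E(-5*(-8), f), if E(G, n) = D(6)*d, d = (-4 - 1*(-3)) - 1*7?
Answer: 15360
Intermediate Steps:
d = -8 (d = (-4 + 3) - 7 = -1 - 7 = -8)
f = 15 (f = -5*(-3) = 15)
E(G, n) = -48 (E(G, n) = 6*(-8) = -48)
-320*E(-5*(-8), f) = -320*(-48) = 15360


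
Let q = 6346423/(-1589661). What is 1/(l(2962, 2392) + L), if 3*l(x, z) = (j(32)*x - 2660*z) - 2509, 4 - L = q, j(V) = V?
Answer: -1589661/3322614584648 ≈ -4.7844e-7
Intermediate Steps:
q = -6346423/1589661 (q = 6346423*(-1/1589661) = -6346423/1589661 ≈ -3.9923)
L = 12705067/1589661 (L = 4 - 1*(-6346423/1589661) = 4 + 6346423/1589661 = 12705067/1589661 ≈ 7.9923)
l(x, z) = -2509/3 - 2660*z/3 + 32*x/3 (l(x, z) = ((32*x - 2660*z) - 2509)/3 = ((-2660*z + 32*x) - 2509)/3 = (-2509 - 2660*z + 32*x)/3 = -2509/3 - 2660*z/3 + 32*x/3)
1/(l(2962, 2392) + L) = 1/((-2509/3 - 2660/3*2392 + (32/3)*2962) + 12705067/1589661) = 1/((-2509/3 - 6362720/3 + 94784/3) + 12705067/1589661) = 1/(-6270445/3 + 12705067/1589661) = 1/(-3322614584648/1589661) = -1589661/3322614584648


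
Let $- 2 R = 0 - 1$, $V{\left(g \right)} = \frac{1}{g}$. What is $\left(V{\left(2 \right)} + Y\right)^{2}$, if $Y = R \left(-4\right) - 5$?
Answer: $\frac{169}{4} \approx 42.25$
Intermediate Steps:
$R = \frac{1}{2}$ ($R = - \frac{0 - 1}{2} = \left(- \frac{1}{2}\right) \left(-1\right) = \frac{1}{2} \approx 0.5$)
$Y = -7$ ($Y = \frac{1}{2} \left(-4\right) - 5 = -2 - 5 = -7$)
$\left(V{\left(2 \right)} + Y\right)^{2} = \left(\frac{1}{2} - 7\right)^{2} = \left(- \frac{13}{2}\right)^{2} = \frac{169}{4}$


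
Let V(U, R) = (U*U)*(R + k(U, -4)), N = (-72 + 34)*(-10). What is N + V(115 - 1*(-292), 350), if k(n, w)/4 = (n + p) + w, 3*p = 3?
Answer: 325666314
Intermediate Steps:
p = 1 (p = (1/3)*3 = 1)
N = 380 (N = -38*(-10) = 380)
k(n, w) = 4 + 4*n + 4*w (k(n, w) = 4*((n + 1) + w) = 4*((1 + n) + w) = 4*(1 + n + w) = 4 + 4*n + 4*w)
V(U, R) = U**2*(-12 + R + 4*U) (V(U, R) = (U*U)*(R + (4 + 4*U + 4*(-4))) = U**2*(R + (4 + 4*U - 16)) = U**2*(R + (-12 + 4*U)) = U**2*(-12 + R + 4*U))
N + V(115 - 1*(-292), 350) = 380 + (115 - 1*(-292))**2*(-12 + 350 + 4*(115 - 1*(-292))) = 380 + (115 + 292)**2*(-12 + 350 + 4*(115 + 292)) = 380 + 407**2*(-12 + 350 + 4*407) = 380 + 165649*(-12 + 350 + 1628) = 380 + 165649*1966 = 380 + 325665934 = 325666314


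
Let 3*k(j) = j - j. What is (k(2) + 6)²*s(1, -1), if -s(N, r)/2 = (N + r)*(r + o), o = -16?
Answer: 0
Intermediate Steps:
k(j) = 0 (k(j) = (j - j)/3 = (⅓)*0 = 0)
s(N, r) = -2*(-16 + r)*(N + r) (s(N, r) = -2*(N + r)*(r - 16) = -2*(N + r)*(-16 + r) = -2*(-16 + r)*(N + r))
(k(2) + 6)²*s(1, -1) = (0 + 6)²*(-2*(-1)² + 32*1 + 32*(-1) - 2*1*(-1)) = 6²*(-2*1 + 32 - 32 + 2) = 36*(-2 + 32 - 32 + 2) = 36*0 = 0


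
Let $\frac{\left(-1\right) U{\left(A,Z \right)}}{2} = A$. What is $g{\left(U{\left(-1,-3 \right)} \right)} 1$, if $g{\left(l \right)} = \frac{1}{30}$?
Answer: $\frac{1}{30} \approx 0.033333$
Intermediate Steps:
$U{\left(A,Z \right)} = - 2 A$
$g{\left(l \right)} = \frac{1}{30}$
$g{\left(U{\left(-1,-3 \right)} \right)} 1 = \frac{1}{30} \cdot 1 = \frac{1}{30}$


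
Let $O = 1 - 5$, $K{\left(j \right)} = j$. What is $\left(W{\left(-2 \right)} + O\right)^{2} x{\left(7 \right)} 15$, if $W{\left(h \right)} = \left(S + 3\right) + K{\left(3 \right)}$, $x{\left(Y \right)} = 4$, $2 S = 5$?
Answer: $1215$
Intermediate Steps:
$S = \frac{5}{2}$ ($S = \frac{1}{2} \cdot 5 = \frac{5}{2} \approx 2.5$)
$O = -4$
$W{\left(h \right)} = \frac{17}{2}$ ($W{\left(h \right)} = \left(\frac{5}{2} + 3\right) + 3 = \frac{11}{2} + 3 = \frac{17}{2}$)
$\left(W{\left(-2 \right)} + O\right)^{2} x{\left(7 \right)} 15 = \left(\frac{17}{2} - 4\right)^{2} \cdot 4 \cdot 15 = \left(\frac{9}{2}\right)^{2} \cdot 4 \cdot 15 = \frac{81}{4} \cdot 4 \cdot 15 = 81 \cdot 15 = 1215$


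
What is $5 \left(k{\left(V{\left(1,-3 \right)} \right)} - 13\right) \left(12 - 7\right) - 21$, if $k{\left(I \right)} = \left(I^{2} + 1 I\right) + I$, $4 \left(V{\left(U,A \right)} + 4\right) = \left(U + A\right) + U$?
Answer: $- \frac{1711}{16} \approx -106.94$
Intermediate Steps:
$V{\left(U,A \right)} = -4 + \frac{U}{2} + \frac{A}{4}$ ($V{\left(U,A \right)} = -4 + \frac{\left(U + A\right) + U}{4} = -4 + \frac{\left(A + U\right) + U}{4} = -4 + \frac{A + 2 U}{4} = -4 + \left(\frac{U}{2} + \frac{A}{4}\right) = -4 + \frac{U}{2} + \frac{A}{4}$)
$k{\left(I \right)} = I^{2} + 2 I$ ($k{\left(I \right)} = \left(I^{2} + I\right) + I = \left(I + I^{2}\right) + I = I^{2} + 2 I$)
$5 \left(k{\left(V{\left(1,-3 \right)} \right)} - 13\right) \left(12 - 7\right) - 21 = 5 \left(\left(-4 + \frac{1}{2} \cdot 1 + \frac{1}{4} \left(-3\right)\right) \left(2 + \left(-4 + \frac{1}{2} \cdot 1 + \frac{1}{4} \left(-3\right)\right)\right) - 13\right) \left(12 - 7\right) - 21 = 5 \left(\left(-4 + \frac{1}{2} - \frac{3}{4}\right) \left(2 - \frac{17}{4}\right) - 13\right) 5 - 21 = 5 \left(- \frac{17 \left(2 - \frac{17}{4}\right)}{4} - 13\right) 5 - 21 = 5 \left(\left(- \frac{17}{4}\right) \left(- \frac{9}{4}\right) - 13\right) 5 - 21 = 5 \left(\frac{153}{16} - 13\right) 5 - 21 = 5 \left(\left(- \frac{55}{16}\right) 5\right) - 21 = 5 \left(- \frac{275}{16}\right) - 21 = - \frac{1375}{16} - 21 = - \frac{1711}{16}$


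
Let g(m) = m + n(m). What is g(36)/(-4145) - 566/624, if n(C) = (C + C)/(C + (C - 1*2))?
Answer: -41460577/45263400 ≈ -0.91598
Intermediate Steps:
n(C) = 2*C/(-2 + 2*C) (n(C) = (2*C)/(C + (C - 2)) = (2*C)/(C + (-2 + C)) = (2*C)/(-2 + 2*C) = 2*C/(-2 + 2*C))
g(m) = m + m/(-1 + m)
g(36)/(-4145) - 566/624 = (36**2/(-1 + 36))/(-4145) - 566/624 = (1296/35)*(-1/4145) - 566*1/624 = (1296*(1/35))*(-1/4145) - 283/312 = (1296/35)*(-1/4145) - 283/312 = -1296/145075 - 283/312 = -41460577/45263400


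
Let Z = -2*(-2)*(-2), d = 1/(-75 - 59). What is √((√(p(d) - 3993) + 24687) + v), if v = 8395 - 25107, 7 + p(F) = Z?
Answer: √(7975 + 2*I*√1002) ≈ 89.304 + 0.3545*I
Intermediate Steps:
d = -1/134 (d = 1/(-134) = -1/134 ≈ -0.0074627)
Z = -8 (Z = 4*(-2) = -8)
p(F) = -15 (p(F) = -7 - 8 = -15)
v = -16712
√((√(p(d) - 3993) + 24687) + v) = √((√(-15 - 3993) + 24687) - 16712) = √((√(-4008) + 24687) - 16712) = √((2*I*√1002 + 24687) - 16712) = √((24687 + 2*I*√1002) - 16712) = √(7975 + 2*I*√1002)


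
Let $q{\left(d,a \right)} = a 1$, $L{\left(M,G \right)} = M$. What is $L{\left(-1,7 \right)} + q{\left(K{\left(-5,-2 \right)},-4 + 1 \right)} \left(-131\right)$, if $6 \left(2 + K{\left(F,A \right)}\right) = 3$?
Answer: $392$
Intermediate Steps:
$K{\left(F,A \right)} = - \frac{3}{2}$ ($K{\left(F,A \right)} = -2 + \frac{1}{6} \cdot 3 = -2 + \frac{1}{2} = - \frac{3}{2}$)
$q{\left(d,a \right)} = a$
$L{\left(-1,7 \right)} + q{\left(K{\left(-5,-2 \right)},-4 + 1 \right)} \left(-131\right) = -1 + \left(-4 + 1\right) \left(-131\right) = -1 - -393 = -1 + 393 = 392$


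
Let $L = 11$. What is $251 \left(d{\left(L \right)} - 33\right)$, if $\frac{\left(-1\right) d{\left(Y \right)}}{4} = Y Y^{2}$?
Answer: $-1344607$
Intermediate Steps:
$d{\left(Y \right)} = - 4 Y^{3}$ ($d{\left(Y \right)} = - 4 Y Y^{2} = - 4 Y^{3}$)
$251 \left(d{\left(L \right)} - 33\right) = 251 \left(- 4 \cdot 11^{3} - 33\right) = 251 \left(\left(-4\right) 1331 - 33\right) = 251 \left(-5324 - 33\right) = 251 \left(-5357\right) = -1344607$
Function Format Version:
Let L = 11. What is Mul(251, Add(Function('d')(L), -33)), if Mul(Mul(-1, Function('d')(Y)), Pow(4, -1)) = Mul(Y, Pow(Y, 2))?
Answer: -1344607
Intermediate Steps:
Function('d')(Y) = Mul(-4, Pow(Y, 3)) (Function('d')(Y) = Mul(-4, Mul(Y, Pow(Y, 2))) = Mul(-4, Pow(Y, 3)))
Mul(251, Add(Function('d')(L), -33)) = Mul(251, Add(Mul(-4, Pow(11, 3)), -33)) = Mul(251, Add(Mul(-4, 1331), -33)) = Mul(251, Add(-5324, -33)) = Mul(251, -5357) = -1344607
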